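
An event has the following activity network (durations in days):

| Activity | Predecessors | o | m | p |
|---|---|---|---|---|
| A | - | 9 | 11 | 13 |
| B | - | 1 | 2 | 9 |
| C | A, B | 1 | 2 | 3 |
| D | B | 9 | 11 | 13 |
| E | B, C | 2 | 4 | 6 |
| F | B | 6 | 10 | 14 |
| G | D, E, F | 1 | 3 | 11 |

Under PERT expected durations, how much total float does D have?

te_A = (9 + 4·11 + 13)/6 = 66/6 = 11
te_B = (1 + 4·2 + 9)/6 = 18/6 = 3
te_C = (1 + 4·2 + 3)/6 = 12/6 = 2
te_D = (9 + 4·11 + 13)/6 = 66/6 = 11
te_E = (2 + 4·4 + 6)/6 = 24/6 = 4
te_F = (6 + 4·10 + 14)/6 = 60/6 = 10
te_G = (1 + 4·3 + 11)/6 = 24/6 = 4

Forward pass:
ES_A = 0; EF_A = 11
ES_B = 0; EF_B = 3
ES_C = max(EF_A=11, EF_B=3) = 11; EF_C = 11+2 = 13
ES_D = 3; EF_D = 3+11 = 14
ES_E = max(EF_B=3, EF_C=13) = 13; EF_E = 13+4 = 17
ES_F = 3; EF_F = 3+10 = 13
ES_G = max(EF_D=14, EF_E=17, EF_F=13) = 17; EF_G = 17+4 = 21
Expected project duration μ = 21 days. Critical path: A → C → E → G.

Backward pass:
LF_G = 21; LS_G = 21−4 = 17
LF_F = LS_G = 17; LS_F = 17−10 = 7
LF_E = LS_G = 17; LS_E = 17−4 = 13
LF_D = LS_G = 17; LS_D = 17−11 = 6
LF_C = LS_E = 13; LS_C = 13−2 = 11
LF_B = min(LS_C=11, LS_D=6, LS_E=13, LS_F=7) = 6; LS_B = 6−3 = 3
LF_A = LS_C = 11; LS_A = 11−11 = 0
Slack_D = LS_D − ES_D = 6 − 3 = 3

3 days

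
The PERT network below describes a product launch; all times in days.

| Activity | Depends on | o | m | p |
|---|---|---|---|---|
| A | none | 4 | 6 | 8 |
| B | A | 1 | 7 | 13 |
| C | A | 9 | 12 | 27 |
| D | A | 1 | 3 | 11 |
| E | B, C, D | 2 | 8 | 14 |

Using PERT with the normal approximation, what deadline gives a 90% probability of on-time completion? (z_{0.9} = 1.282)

32.7 days

te_A = (4 + 4·6 + 8)/6 = 36/6 = 6; σ²_A = ((8−4)/6)² = 0.444
te_B = (1 + 4·7 + 13)/6 = 42/6 = 7; σ²_B = ((13−1)/6)² = 4.000
te_C = (9 + 4·12 + 27)/6 = 84/6 = 14; σ²_C = ((27−9)/6)² = 9.000
te_D = (1 + 4·3 + 11)/6 = 24/6 = 4; σ²_D = ((11−1)/6)² = 2.778
te_E = (2 + 4·8 + 14)/6 = 48/6 = 8; σ²_E = ((14−2)/6)² = 4.000

Forward pass:
ES_A = 0; EF_A = 6
ES_B = 6; EF_B = 6+7 = 13
ES_C = 6; EF_C = 6+14 = 20
ES_D = 6; EF_D = 6+4 = 10
ES_E = max(EF_B=13, EF_C=20, EF_D=10) = 20; EF_E = 20+8 = 28
Expected project duration μ = 28 days. Critical path: A → C → E.

Variance along critical path = 0.444 + 9.000 + 4.000 = 13.444; σ = 3.667 days.
D = μ + z·σ = 28 + 1.282·3.667 = 32.7 days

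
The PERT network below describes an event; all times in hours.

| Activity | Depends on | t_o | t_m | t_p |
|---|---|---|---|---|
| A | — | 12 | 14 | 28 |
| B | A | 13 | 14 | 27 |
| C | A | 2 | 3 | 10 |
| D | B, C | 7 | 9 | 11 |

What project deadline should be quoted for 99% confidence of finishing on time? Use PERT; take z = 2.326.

te_A = (12 + 4·14 + 28)/6 = 96/6 = 16; σ²_A = ((28−12)/6)² = 7.111
te_B = (13 + 4·14 + 27)/6 = 96/6 = 16; σ²_B = ((27−13)/6)² = 5.444
te_C = (2 + 4·3 + 10)/6 = 24/6 = 4; σ²_C = ((10−2)/6)² = 1.778
te_D = (7 + 4·9 + 11)/6 = 54/6 = 9; σ²_D = ((11−7)/6)² = 0.444

Forward pass:
ES_A = 0; EF_A = 16
ES_B = 16; EF_B = 16+16 = 32
ES_C = 16; EF_C = 16+4 = 20
ES_D = max(EF_B=32, EF_C=20) = 32; EF_D = 32+9 = 41
Expected project duration μ = 41 hours. Critical path: A → B → D.

Variance along critical path = 7.111 + 5.444 + 0.444 = 13.000; σ = 3.606 hours.
D = μ + z·σ = 41 + 2.326·3.606 = 49.4 hours

49.4 hours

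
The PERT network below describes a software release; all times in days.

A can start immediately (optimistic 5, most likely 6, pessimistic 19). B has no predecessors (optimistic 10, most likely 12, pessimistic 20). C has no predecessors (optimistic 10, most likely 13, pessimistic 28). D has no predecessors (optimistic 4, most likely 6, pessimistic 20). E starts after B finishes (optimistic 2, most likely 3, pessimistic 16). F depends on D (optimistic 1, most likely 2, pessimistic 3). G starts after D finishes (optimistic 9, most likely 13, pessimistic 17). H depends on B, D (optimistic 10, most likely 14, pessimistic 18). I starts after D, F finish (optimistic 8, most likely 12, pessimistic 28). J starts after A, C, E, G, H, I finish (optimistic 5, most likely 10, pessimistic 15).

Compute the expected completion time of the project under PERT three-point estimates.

37 days

te_A = (5 + 4·6 + 19)/6 = 48/6 = 8
te_B = (10 + 4·12 + 20)/6 = 78/6 = 13
te_C = (10 + 4·13 + 28)/6 = 90/6 = 15
te_D = (4 + 4·6 + 20)/6 = 48/6 = 8
te_E = (2 + 4·3 + 16)/6 = 30/6 = 5
te_F = (1 + 4·2 + 3)/6 = 12/6 = 2
te_G = (9 + 4·13 + 17)/6 = 78/6 = 13
te_H = (10 + 4·14 + 18)/6 = 84/6 = 14
te_I = (8 + 4·12 + 28)/6 = 84/6 = 14
te_J = (5 + 4·10 + 15)/6 = 60/6 = 10

Forward pass:
ES_A = 0; EF_A = 8
ES_B = 0; EF_B = 13
ES_C = 0; EF_C = 15
ES_D = 0; EF_D = 8
ES_E = 13; EF_E = 13+5 = 18
ES_F = 8; EF_F = 8+2 = 10
ES_G = 8; EF_G = 8+13 = 21
ES_H = max(EF_B=13, EF_D=8) = 13; EF_H = 13+14 = 27
ES_I = max(EF_D=8, EF_F=10) = 10; EF_I = 10+14 = 24
ES_J = max(EF_A=8, EF_C=15, EF_E=18, EF_G=21, EF_H=27, EF_I=24) = 27; EF_J = 27+10 = 37
Expected project duration μ = 37 days. Critical path: B → H → J.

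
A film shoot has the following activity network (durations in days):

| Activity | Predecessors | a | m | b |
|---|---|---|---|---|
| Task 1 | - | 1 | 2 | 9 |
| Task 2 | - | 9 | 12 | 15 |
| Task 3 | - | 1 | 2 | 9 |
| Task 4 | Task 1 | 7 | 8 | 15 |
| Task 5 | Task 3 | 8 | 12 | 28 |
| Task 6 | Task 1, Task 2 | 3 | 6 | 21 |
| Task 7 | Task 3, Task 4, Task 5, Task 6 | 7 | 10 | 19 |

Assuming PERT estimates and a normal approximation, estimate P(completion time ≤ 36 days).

0.909

te_Task 1 = (1 + 4·2 + 9)/6 = 18/6 = 3; σ²_Task 1 = ((9−1)/6)² = 1.778
te_Task 2 = (9 + 4·12 + 15)/6 = 72/6 = 12; σ²_Task 2 = ((15−9)/6)² = 1.000
te_Task 3 = (1 + 4·2 + 9)/6 = 18/6 = 3; σ²_Task 3 = ((9−1)/6)² = 1.778
te_Task 4 = (7 + 4·8 + 15)/6 = 54/6 = 9; σ²_Task 4 = ((15−7)/6)² = 1.778
te_Task 5 = (8 + 4·12 + 28)/6 = 84/6 = 14; σ²_Task 5 = ((28−8)/6)² = 11.111
te_Task 6 = (3 + 4·6 + 21)/6 = 48/6 = 8; σ²_Task 6 = ((21−3)/6)² = 9.000
te_Task 7 = (7 + 4·10 + 19)/6 = 66/6 = 11; σ²_Task 7 = ((19−7)/6)² = 4.000

Forward pass:
ES_Task 1 = 0; EF_Task 1 = 3
ES_Task 2 = 0; EF_Task 2 = 12
ES_Task 3 = 0; EF_Task 3 = 3
ES_Task 4 = 3; EF_Task 4 = 3+9 = 12
ES_Task 5 = 3; EF_Task 5 = 3+14 = 17
ES_Task 6 = max(EF_Task 1=3, EF_Task 2=12) = 12; EF_Task 6 = 12+8 = 20
ES_Task 7 = max(EF_Task 3=3, EF_Task 4=12, EF_Task 5=17, EF_Task 6=20) = 20; EF_Task 7 = 20+11 = 31
Expected project duration μ = 31 days. Critical path: Task 2 → Task 6 → Task 7.

Variance along critical path = 1.000 + 9.000 + 4.000 = 14.000; σ = √14.000 = 3.742 days.
Z = (36 − 31) / 3.742 = 1.336
P(T ≤ 36) = Φ(1.336) ≈ 0.909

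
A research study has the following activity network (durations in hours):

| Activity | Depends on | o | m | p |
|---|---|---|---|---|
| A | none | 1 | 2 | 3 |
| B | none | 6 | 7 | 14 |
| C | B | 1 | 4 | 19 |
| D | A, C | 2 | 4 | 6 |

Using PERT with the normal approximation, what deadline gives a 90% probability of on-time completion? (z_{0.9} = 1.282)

te_A = (1 + 4·2 + 3)/6 = 12/6 = 2; σ²_A = ((3−1)/6)² = 0.111
te_B = (6 + 4·7 + 14)/6 = 48/6 = 8; σ²_B = ((14−6)/6)² = 1.778
te_C = (1 + 4·4 + 19)/6 = 36/6 = 6; σ²_C = ((19−1)/6)² = 9.000
te_D = (2 + 4·4 + 6)/6 = 24/6 = 4; σ²_D = ((6−2)/6)² = 0.444

Forward pass:
ES_A = 0; EF_A = 2
ES_B = 0; EF_B = 8
ES_C = 8; EF_C = 8+6 = 14
ES_D = max(EF_A=2, EF_C=14) = 14; EF_D = 14+4 = 18
Expected project duration μ = 18 hours. Critical path: B → C → D.

Variance along critical path = 1.778 + 9.000 + 0.444 = 11.222; σ = 3.350 hours.
D = μ + z·σ = 18 + 1.282·3.350 = 22.3 hours

22.3 hours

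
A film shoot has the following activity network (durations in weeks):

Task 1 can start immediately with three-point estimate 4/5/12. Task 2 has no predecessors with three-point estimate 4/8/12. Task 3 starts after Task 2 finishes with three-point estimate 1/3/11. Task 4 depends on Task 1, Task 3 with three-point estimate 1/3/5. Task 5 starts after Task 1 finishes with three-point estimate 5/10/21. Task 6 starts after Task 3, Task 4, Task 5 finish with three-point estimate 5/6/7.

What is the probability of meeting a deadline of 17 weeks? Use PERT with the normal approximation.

0.023

te_Task 1 = (4 + 4·5 + 12)/6 = 36/6 = 6; σ²_Task 1 = ((12−4)/6)² = 1.778
te_Task 2 = (4 + 4·8 + 12)/6 = 48/6 = 8; σ²_Task 2 = ((12−4)/6)² = 1.778
te_Task 3 = (1 + 4·3 + 11)/6 = 24/6 = 4; σ²_Task 3 = ((11−1)/6)² = 2.778
te_Task 4 = (1 + 4·3 + 5)/6 = 18/6 = 3; σ²_Task 4 = ((5−1)/6)² = 0.444
te_Task 5 = (5 + 4·10 + 21)/6 = 66/6 = 11; σ²_Task 5 = ((21−5)/6)² = 7.111
te_Task 6 = (5 + 4·6 + 7)/6 = 36/6 = 6; σ²_Task 6 = ((7−5)/6)² = 0.111

Forward pass:
ES_Task 1 = 0; EF_Task 1 = 6
ES_Task 2 = 0; EF_Task 2 = 8
ES_Task 3 = 8; EF_Task 3 = 8+4 = 12
ES_Task 4 = max(EF_Task 1=6, EF_Task 3=12) = 12; EF_Task 4 = 12+3 = 15
ES_Task 5 = 6; EF_Task 5 = 6+11 = 17
ES_Task 6 = max(EF_Task 3=12, EF_Task 4=15, EF_Task 5=17) = 17; EF_Task 6 = 17+6 = 23
Expected project duration μ = 23 weeks. Critical path: Task 1 → Task 5 → Task 6.

Variance along critical path = 1.778 + 7.111 + 0.111 = 9.000; σ = √9.000 = 3.000 weeks.
Z = (17 − 23) / 3.000 = -2.000
P(T ≤ 17) = Φ(-2.000) ≈ 0.023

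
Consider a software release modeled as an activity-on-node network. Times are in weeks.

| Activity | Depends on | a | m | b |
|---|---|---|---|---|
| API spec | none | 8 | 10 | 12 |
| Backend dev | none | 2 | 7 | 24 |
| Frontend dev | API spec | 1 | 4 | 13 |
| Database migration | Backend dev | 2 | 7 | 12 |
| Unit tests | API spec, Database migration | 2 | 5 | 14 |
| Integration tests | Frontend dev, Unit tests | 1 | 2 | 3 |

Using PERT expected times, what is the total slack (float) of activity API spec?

te_API spec = (8 + 4·10 + 12)/6 = 60/6 = 10
te_Backend dev = (2 + 4·7 + 24)/6 = 54/6 = 9
te_Frontend dev = (1 + 4·4 + 13)/6 = 30/6 = 5
te_Database migration = (2 + 4·7 + 12)/6 = 42/6 = 7
te_Unit tests = (2 + 4·5 + 14)/6 = 36/6 = 6
te_Integration tests = (1 + 4·2 + 3)/6 = 12/6 = 2

Forward pass:
ES_API spec = 0; EF_API spec = 10
ES_Backend dev = 0; EF_Backend dev = 9
ES_Frontend dev = 10; EF_Frontend dev = 10+5 = 15
ES_Database migration = 9; EF_Database migration = 9+7 = 16
ES_Unit tests = max(EF_API spec=10, EF_Database migration=16) = 16; EF_Unit tests = 16+6 = 22
ES_Integration tests = max(EF_Frontend dev=15, EF_Unit tests=22) = 22; EF_Integration tests = 22+2 = 24
Expected project duration μ = 24 weeks. Critical path: Backend dev → Database migration → Unit tests → Integration tests.

Backward pass:
LF_Integration tests = 24; LS_Integration tests = 24−2 = 22
LF_Unit tests = LS_Integration tests = 22; LS_Unit tests = 22−6 = 16
LF_Database migration = LS_Unit tests = 16; LS_Database migration = 16−7 = 9
LF_Frontend dev = LS_Integration tests = 22; LS_Frontend dev = 22−5 = 17
LF_Backend dev = LS_Database migration = 9; LS_Backend dev = 9−9 = 0
LF_API spec = min(LS_Frontend dev=17, LS_Unit tests=16) = 16; LS_API spec = 16−10 = 6
Slack_API spec = LS_API spec − ES_API spec = 6 − 0 = 6

6 weeks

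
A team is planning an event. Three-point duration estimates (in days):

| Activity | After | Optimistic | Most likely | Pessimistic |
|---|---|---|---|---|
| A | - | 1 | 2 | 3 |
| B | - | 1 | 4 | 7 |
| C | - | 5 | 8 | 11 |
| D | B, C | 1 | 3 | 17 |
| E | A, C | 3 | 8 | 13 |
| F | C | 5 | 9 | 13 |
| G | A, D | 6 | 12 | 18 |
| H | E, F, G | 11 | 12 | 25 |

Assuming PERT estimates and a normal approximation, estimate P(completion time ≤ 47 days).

te_A = (1 + 4·2 + 3)/6 = 12/6 = 2; σ²_A = ((3−1)/6)² = 0.111
te_B = (1 + 4·4 + 7)/6 = 24/6 = 4; σ²_B = ((7−1)/6)² = 1.000
te_C = (5 + 4·8 + 11)/6 = 48/6 = 8; σ²_C = ((11−5)/6)² = 1.000
te_D = (1 + 4·3 + 17)/6 = 30/6 = 5; σ²_D = ((17−1)/6)² = 7.111
te_E = (3 + 4·8 + 13)/6 = 48/6 = 8; σ²_E = ((13−3)/6)² = 2.778
te_F = (5 + 4·9 + 13)/6 = 54/6 = 9; σ²_F = ((13−5)/6)² = 1.778
te_G = (6 + 4·12 + 18)/6 = 72/6 = 12; σ²_G = ((18−6)/6)² = 4.000
te_H = (11 + 4·12 + 25)/6 = 84/6 = 14; σ²_H = ((25−11)/6)² = 5.444

Forward pass:
ES_A = 0; EF_A = 2
ES_B = 0; EF_B = 4
ES_C = 0; EF_C = 8
ES_D = max(EF_B=4, EF_C=8) = 8; EF_D = 8+5 = 13
ES_E = max(EF_A=2, EF_C=8) = 8; EF_E = 8+8 = 16
ES_F = 8; EF_F = 8+9 = 17
ES_G = max(EF_A=2, EF_D=13) = 13; EF_G = 13+12 = 25
ES_H = max(EF_E=16, EF_F=17, EF_G=25) = 25; EF_H = 25+14 = 39
Expected project duration μ = 39 days. Critical path: C → D → G → H.

Variance along critical path = 1.000 + 7.111 + 4.000 + 5.444 = 17.556; σ = √17.556 = 4.190 days.
Z = (47 − 39) / 4.190 = 1.909
P(T ≤ 47) = Φ(1.909) ≈ 0.972

0.972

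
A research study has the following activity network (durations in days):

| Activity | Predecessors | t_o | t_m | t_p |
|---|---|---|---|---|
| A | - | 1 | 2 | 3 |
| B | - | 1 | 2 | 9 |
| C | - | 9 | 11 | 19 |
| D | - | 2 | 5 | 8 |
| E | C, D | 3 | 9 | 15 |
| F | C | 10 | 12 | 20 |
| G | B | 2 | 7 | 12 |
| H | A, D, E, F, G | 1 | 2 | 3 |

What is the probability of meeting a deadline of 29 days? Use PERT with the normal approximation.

te_A = (1 + 4·2 + 3)/6 = 12/6 = 2; σ²_A = ((3−1)/6)² = 0.111
te_B = (1 + 4·2 + 9)/6 = 18/6 = 3; σ²_B = ((9−1)/6)² = 1.778
te_C = (9 + 4·11 + 19)/6 = 72/6 = 12; σ²_C = ((19−9)/6)² = 2.778
te_D = (2 + 4·5 + 8)/6 = 30/6 = 5; σ²_D = ((8−2)/6)² = 1.000
te_E = (3 + 4·9 + 15)/6 = 54/6 = 9; σ²_E = ((15−3)/6)² = 4.000
te_F = (10 + 4·12 + 20)/6 = 78/6 = 13; σ²_F = ((20−10)/6)² = 2.778
te_G = (2 + 4·7 + 12)/6 = 42/6 = 7; σ²_G = ((12−2)/6)² = 2.778
te_H = (1 + 4·2 + 3)/6 = 12/6 = 2; σ²_H = ((3−1)/6)² = 0.111

Forward pass:
ES_A = 0; EF_A = 2
ES_B = 0; EF_B = 3
ES_C = 0; EF_C = 12
ES_D = 0; EF_D = 5
ES_E = max(EF_C=12, EF_D=5) = 12; EF_E = 12+9 = 21
ES_F = 12; EF_F = 12+13 = 25
ES_G = 3; EF_G = 3+7 = 10
ES_H = max(EF_A=2, EF_D=5, EF_E=21, EF_F=25, EF_G=10) = 25; EF_H = 25+2 = 27
Expected project duration μ = 27 days. Critical path: C → F → H.

Variance along critical path = 2.778 + 2.778 + 0.111 = 5.667; σ = √5.667 = 2.380 days.
Z = (29 − 27) / 2.380 = 0.840
P(T ≤ 29) = Φ(0.840) ≈ 0.800

0.800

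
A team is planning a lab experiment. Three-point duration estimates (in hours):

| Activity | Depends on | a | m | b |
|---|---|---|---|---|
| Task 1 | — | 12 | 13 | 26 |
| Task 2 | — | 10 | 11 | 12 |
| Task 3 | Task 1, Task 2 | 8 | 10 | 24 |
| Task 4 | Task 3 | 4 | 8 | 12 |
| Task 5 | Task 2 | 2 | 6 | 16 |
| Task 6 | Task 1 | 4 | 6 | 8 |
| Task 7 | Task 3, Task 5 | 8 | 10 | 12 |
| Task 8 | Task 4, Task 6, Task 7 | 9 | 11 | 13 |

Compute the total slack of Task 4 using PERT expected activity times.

te_Task 1 = (12 + 4·13 + 26)/6 = 90/6 = 15
te_Task 2 = (10 + 4·11 + 12)/6 = 66/6 = 11
te_Task 3 = (8 + 4·10 + 24)/6 = 72/6 = 12
te_Task 4 = (4 + 4·8 + 12)/6 = 48/6 = 8
te_Task 5 = (2 + 4·6 + 16)/6 = 42/6 = 7
te_Task 6 = (4 + 4·6 + 8)/6 = 36/6 = 6
te_Task 7 = (8 + 4·10 + 12)/6 = 60/6 = 10
te_Task 8 = (9 + 4·11 + 13)/6 = 66/6 = 11

Forward pass:
ES_Task 1 = 0; EF_Task 1 = 15
ES_Task 2 = 0; EF_Task 2 = 11
ES_Task 3 = max(EF_Task 1=15, EF_Task 2=11) = 15; EF_Task 3 = 15+12 = 27
ES_Task 4 = 27; EF_Task 4 = 27+8 = 35
ES_Task 5 = 11; EF_Task 5 = 11+7 = 18
ES_Task 6 = 15; EF_Task 6 = 15+6 = 21
ES_Task 7 = max(EF_Task 3=27, EF_Task 5=18) = 27; EF_Task 7 = 27+10 = 37
ES_Task 8 = max(EF_Task 4=35, EF_Task 6=21, EF_Task 7=37) = 37; EF_Task 8 = 37+11 = 48
Expected project duration μ = 48 hours. Critical path: Task 1 → Task 3 → Task 7 → Task 8.

Backward pass:
LF_Task 8 = 48; LS_Task 8 = 48−11 = 37
LF_Task 7 = LS_Task 8 = 37; LS_Task 7 = 37−10 = 27
LF_Task 6 = LS_Task 8 = 37; LS_Task 6 = 37−6 = 31
LF_Task 5 = LS_Task 7 = 27; LS_Task 5 = 27−7 = 20
LF_Task 4 = LS_Task 8 = 37; LS_Task 4 = 37−8 = 29
LF_Task 3 = min(LS_Task 4=29, LS_Task 7=27) = 27; LS_Task 3 = 27−12 = 15
LF_Task 2 = min(LS_Task 3=15, LS_Task 5=20) = 15; LS_Task 2 = 15−11 = 4
LF_Task 1 = min(LS_Task 3=15, LS_Task 6=31) = 15; LS_Task 1 = 15−15 = 0
Slack_Task 4 = LS_Task 4 − ES_Task 4 = 29 − 27 = 2

2 hours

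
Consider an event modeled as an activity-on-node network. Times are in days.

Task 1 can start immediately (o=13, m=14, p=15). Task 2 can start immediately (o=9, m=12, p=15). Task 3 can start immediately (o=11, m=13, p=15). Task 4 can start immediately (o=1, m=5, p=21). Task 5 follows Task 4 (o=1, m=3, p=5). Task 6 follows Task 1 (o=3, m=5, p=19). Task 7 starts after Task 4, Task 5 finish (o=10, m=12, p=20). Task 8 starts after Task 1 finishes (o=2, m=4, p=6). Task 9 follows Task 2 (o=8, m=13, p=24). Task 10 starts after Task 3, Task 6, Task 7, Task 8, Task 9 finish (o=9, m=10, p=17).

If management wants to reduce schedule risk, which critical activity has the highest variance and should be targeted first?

te_Task 1 = (13 + 4·14 + 15)/6 = 84/6 = 14; σ²_Task 1 = ((15−13)/6)² = 0.111
te_Task 2 = (9 + 4·12 + 15)/6 = 72/6 = 12; σ²_Task 2 = ((15−9)/6)² = 1.000
te_Task 3 = (11 + 4·13 + 15)/6 = 78/6 = 13; σ²_Task 3 = ((15−11)/6)² = 0.444
te_Task 4 = (1 + 4·5 + 21)/6 = 42/6 = 7; σ²_Task 4 = ((21−1)/6)² = 11.111
te_Task 5 = (1 + 4·3 + 5)/6 = 18/6 = 3; σ²_Task 5 = ((5−1)/6)² = 0.444
te_Task 6 = (3 + 4·5 + 19)/6 = 42/6 = 7; σ²_Task 6 = ((19−3)/6)² = 7.111
te_Task 7 = (10 + 4·12 + 20)/6 = 78/6 = 13; σ²_Task 7 = ((20−10)/6)² = 2.778
te_Task 8 = (2 + 4·4 + 6)/6 = 24/6 = 4; σ²_Task 8 = ((6−2)/6)² = 0.444
te_Task 9 = (8 + 4·13 + 24)/6 = 84/6 = 14; σ²_Task 9 = ((24−8)/6)² = 7.111
te_Task 10 = (9 + 4·10 + 17)/6 = 66/6 = 11; σ²_Task 10 = ((17−9)/6)² = 1.778

Forward pass:
ES_Task 1 = 0; EF_Task 1 = 14
ES_Task 2 = 0; EF_Task 2 = 12
ES_Task 3 = 0; EF_Task 3 = 13
ES_Task 4 = 0; EF_Task 4 = 7
ES_Task 5 = 7; EF_Task 5 = 7+3 = 10
ES_Task 6 = 14; EF_Task 6 = 14+7 = 21
ES_Task 7 = max(EF_Task 4=7, EF_Task 5=10) = 10; EF_Task 7 = 10+13 = 23
ES_Task 8 = 14; EF_Task 8 = 14+4 = 18
ES_Task 9 = 12; EF_Task 9 = 12+14 = 26
ES_Task 10 = max(EF_Task 3=13, EF_Task 6=21, EF_Task 7=23, EF_Task 8=18, EF_Task 9=26) = 26; EF_Task 10 = 26+11 = 37
Expected project duration μ = 37 days. Critical path: Task 2 → Task 9 → Task 10.

Variances on critical path: σ²_Task 2=1.000, σ²_Task 9=7.111, σ²_Task 10=1.778.
Largest is σ²_Task 9 = 7.111.

Task 9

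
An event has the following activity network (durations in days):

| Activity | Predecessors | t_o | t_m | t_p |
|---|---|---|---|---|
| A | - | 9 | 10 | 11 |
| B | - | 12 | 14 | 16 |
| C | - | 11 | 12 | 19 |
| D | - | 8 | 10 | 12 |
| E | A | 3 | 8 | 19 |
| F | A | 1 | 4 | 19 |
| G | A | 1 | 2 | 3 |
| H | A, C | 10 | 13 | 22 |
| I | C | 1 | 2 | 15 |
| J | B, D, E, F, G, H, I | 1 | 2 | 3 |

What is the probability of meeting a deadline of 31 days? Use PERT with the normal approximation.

0.795

te_A = (9 + 4·10 + 11)/6 = 60/6 = 10; σ²_A = ((11−9)/6)² = 0.111
te_B = (12 + 4·14 + 16)/6 = 84/6 = 14; σ²_B = ((16−12)/6)² = 0.444
te_C = (11 + 4·12 + 19)/6 = 78/6 = 13; σ²_C = ((19−11)/6)² = 1.778
te_D = (8 + 4·10 + 12)/6 = 60/6 = 10; σ²_D = ((12−8)/6)² = 0.444
te_E = (3 + 4·8 + 19)/6 = 54/6 = 9; σ²_E = ((19−3)/6)² = 7.111
te_F = (1 + 4·4 + 19)/6 = 36/6 = 6; σ²_F = ((19−1)/6)² = 9.000
te_G = (1 + 4·2 + 3)/6 = 12/6 = 2; σ²_G = ((3−1)/6)² = 0.111
te_H = (10 + 4·13 + 22)/6 = 84/6 = 14; σ²_H = ((22−10)/6)² = 4.000
te_I = (1 + 4·2 + 15)/6 = 24/6 = 4; σ²_I = ((15−1)/6)² = 5.444
te_J = (1 + 4·2 + 3)/6 = 12/6 = 2; σ²_J = ((3−1)/6)² = 0.111

Forward pass:
ES_A = 0; EF_A = 10
ES_B = 0; EF_B = 14
ES_C = 0; EF_C = 13
ES_D = 0; EF_D = 10
ES_E = 10; EF_E = 10+9 = 19
ES_F = 10; EF_F = 10+6 = 16
ES_G = 10; EF_G = 10+2 = 12
ES_H = max(EF_A=10, EF_C=13) = 13; EF_H = 13+14 = 27
ES_I = 13; EF_I = 13+4 = 17
ES_J = max(EF_B=14, EF_D=10, EF_E=19, EF_F=16, EF_G=12, EF_H=27, EF_I=17) = 27; EF_J = 27+2 = 29
Expected project duration μ = 29 days. Critical path: C → H → J.

Variance along critical path = 1.778 + 4.000 + 0.111 = 5.889; σ = √5.889 = 2.427 days.
Z = (31 − 29) / 2.427 = 0.824
P(T ≤ 31) = Φ(0.824) ≈ 0.795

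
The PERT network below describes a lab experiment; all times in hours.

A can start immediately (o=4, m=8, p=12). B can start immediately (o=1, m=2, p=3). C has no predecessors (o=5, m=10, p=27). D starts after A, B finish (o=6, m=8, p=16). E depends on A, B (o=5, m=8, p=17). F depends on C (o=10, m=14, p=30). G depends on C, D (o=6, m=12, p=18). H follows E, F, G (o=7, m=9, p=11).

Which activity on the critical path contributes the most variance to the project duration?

te_A = (4 + 4·8 + 12)/6 = 48/6 = 8; σ²_A = ((12−4)/6)² = 1.778
te_B = (1 + 4·2 + 3)/6 = 12/6 = 2; σ²_B = ((3−1)/6)² = 0.111
te_C = (5 + 4·10 + 27)/6 = 72/6 = 12; σ²_C = ((27−5)/6)² = 13.444
te_D = (6 + 4·8 + 16)/6 = 54/6 = 9; σ²_D = ((16−6)/6)² = 2.778
te_E = (5 + 4·8 + 17)/6 = 54/6 = 9; σ²_E = ((17−5)/6)² = 4.000
te_F = (10 + 4·14 + 30)/6 = 96/6 = 16; σ²_F = ((30−10)/6)² = 11.111
te_G = (6 + 4·12 + 18)/6 = 72/6 = 12; σ²_G = ((18−6)/6)² = 4.000
te_H = (7 + 4·9 + 11)/6 = 54/6 = 9; σ²_H = ((11−7)/6)² = 0.444

Forward pass:
ES_A = 0; EF_A = 8
ES_B = 0; EF_B = 2
ES_C = 0; EF_C = 12
ES_D = max(EF_A=8, EF_B=2) = 8; EF_D = 8+9 = 17
ES_E = max(EF_A=8, EF_B=2) = 8; EF_E = 8+9 = 17
ES_F = 12; EF_F = 12+16 = 28
ES_G = max(EF_C=12, EF_D=17) = 17; EF_G = 17+12 = 29
ES_H = max(EF_E=17, EF_F=28, EF_G=29) = 29; EF_H = 29+9 = 38
Expected project duration μ = 38 hours. Critical path: A → D → G → H.

Variances on critical path: σ²_A=1.778, σ²_D=2.778, σ²_G=4.000, σ²_H=0.444.
Largest is σ²_G = 4.000.

G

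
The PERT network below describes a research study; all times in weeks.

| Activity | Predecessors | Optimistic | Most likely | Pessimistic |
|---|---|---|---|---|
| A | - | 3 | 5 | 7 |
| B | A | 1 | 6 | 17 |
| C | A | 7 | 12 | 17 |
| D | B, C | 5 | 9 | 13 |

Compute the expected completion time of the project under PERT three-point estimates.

26 weeks

te_A = (3 + 4·5 + 7)/6 = 30/6 = 5
te_B = (1 + 4·6 + 17)/6 = 42/6 = 7
te_C = (7 + 4·12 + 17)/6 = 72/6 = 12
te_D = (5 + 4·9 + 13)/6 = 54/6 = 9

Forward pass:
ES_A = 0; EF_A = 5
ES_B = 5; EF_B = 5+7 = 12
ES_C = 5; EF_C = 5+12 = 17
ES_D = max(EF_B=12, EF_C=17) = 17; EF_D = 17+9 = 26
Expected project duration μ = 26 weeks. Critical path: A → C → D.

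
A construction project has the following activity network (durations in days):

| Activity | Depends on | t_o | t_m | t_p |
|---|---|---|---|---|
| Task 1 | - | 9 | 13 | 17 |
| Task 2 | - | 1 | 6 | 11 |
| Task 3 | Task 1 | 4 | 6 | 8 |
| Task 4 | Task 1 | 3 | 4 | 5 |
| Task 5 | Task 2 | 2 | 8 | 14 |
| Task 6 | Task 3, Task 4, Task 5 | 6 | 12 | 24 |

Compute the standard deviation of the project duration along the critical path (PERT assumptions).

3.35 days

te_Task 1 = (9 + 4·13 + 17)/6 = 78/6 = 13; σ²_Task 1 = ((17−9)/6)² = 1.778
te_Task 2 = (1 + 4·6 + 11)/6 = 36/6 = 6; σ²_Task 2 = ((11−1)/6)² = 2.778
te_Task 3 = (4 + 4·6 + 8)/6 = 36/6 = 6; σ²_Task 3 = ((8−4)/6)² = 0.444
te_Task 4 = (3 + 4·4 + 5)/6 = 24/6 = 4; σ²_Task 4 = ((5−3)/6)² = 0.111
te_Task 5 = (2 + 4·8 + 14)/6 = 48/6 = 8; σ²_Task 5 = ((14−2)/6)² = 4.000
te_Task 6 = (6 + 4·12 + 24)/6 = 78/6 = 13; σ²_Task 6 = ((24−6)/6)² = 9.000

Forward pass:
ES_Task 1 = 0; EF_Task 1 = 13
ES_Task 2 = 0; EF_Task 2 = 6
ES_Task 3 = 13; EF_Task 3 = 13+6 = 19
ES_Task 4 = 13; EF_Task 4 = 13+4 = 17
ES_Task 5 = 6; EF_Task 5 = 6+8 = 14
ES_Task 6 = max(EF_Task 3=19, EF_Task 4=17, EF_Task 5=14) = 19; EF_Task 6 = 19+13 = 32
Expected project duration μ = 32 days. Critical path: Task 1 → Task 3 → Task 6.

Variance along critical path = 1.778 + 0.444 + 9.000 = 11.222
σ = √11.222 = 3.350 days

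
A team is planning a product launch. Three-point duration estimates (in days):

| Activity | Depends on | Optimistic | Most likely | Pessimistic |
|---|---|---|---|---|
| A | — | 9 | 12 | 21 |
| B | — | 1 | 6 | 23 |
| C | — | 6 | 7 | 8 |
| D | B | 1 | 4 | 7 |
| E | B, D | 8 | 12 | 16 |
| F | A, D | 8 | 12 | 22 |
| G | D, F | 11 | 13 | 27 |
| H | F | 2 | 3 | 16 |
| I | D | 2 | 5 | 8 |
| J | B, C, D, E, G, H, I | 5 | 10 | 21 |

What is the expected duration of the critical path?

te_A = (9 + 4·12 + 21)/6 = 78/6 = 13
te_B = (1 + 4·6 + 23)/6 = 48/6 = 8
te_C = (6 + 4·7 + 8)/6 = 42/6 = 7
te_D = (1 + 4·4 + 7)/6 = 24/6 = 4
te_E = (8 + 4·12 + 16)/6 = 72/6 = 12
te_F = (8 + 4·12 + 22)/6 = 78/6 = 13
te_G = (11 + 4·13 + 27)/6 = 90/6 = 15
te_H = (2 + 4·3 + 16)/6 = 30/6 = 5
te_I = (2 + 4·5 + 8)/6 = 30/6 = 5
te_J = (5 + 4·10 + 21)/6 = 66/6 = 11

Forward pass:
ES_A = 0; EF_A = 13
ES_B = 0; EF_B = 8
ES_C = 0; EF_C = 7
ES_D = 8; EF_D = 8+4 = 12
ES_E = max(EF_B=8, EF_D=12) = 12; EF_E = 12+12 = 24
ES_F = max(EF_A=13, EF_D=12) = 13; EF_F = 13+13 = 26
ES_G = max(EF_D=12, EF_F=26) = 26; EF_G = 26+15 = 41
ES_H = 26; EF_H = 26+5 = 31
ES_I = 12; EF_I = 12+5 = 17
ES_J = max(EF_B=8, EF_C=7, EF_D=12, EF_E=24, EF_G=41, EF_H=31, EF_I=17) = 41; EF_J = 41+11 = 52
Expected project duration μ = 52 days. Critical path: A → F → G → J.

52 days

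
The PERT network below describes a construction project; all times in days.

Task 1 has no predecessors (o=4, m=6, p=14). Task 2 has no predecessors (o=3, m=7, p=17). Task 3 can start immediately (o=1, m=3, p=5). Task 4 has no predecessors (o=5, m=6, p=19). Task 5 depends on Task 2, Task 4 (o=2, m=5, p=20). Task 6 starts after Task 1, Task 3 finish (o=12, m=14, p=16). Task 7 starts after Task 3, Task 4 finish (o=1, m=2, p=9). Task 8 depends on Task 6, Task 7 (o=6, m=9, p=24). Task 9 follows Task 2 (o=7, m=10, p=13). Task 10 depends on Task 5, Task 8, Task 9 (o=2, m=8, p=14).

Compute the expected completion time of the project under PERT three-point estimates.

40 days

te_Task 1 = (4 + 4·6 + 14)/6 = 42/6 = 7
te_Task 2 = (3 + 4·7 + 17)/6 = 48/6 = 8
te_Task 3 = (1 + 4·3 + 5)/6 = 18/6 = 3
te_Task 4 = (5 + 4·6 + 19)/6 = 48/6 = 8
te_Task 5 = (2 + 4·5 + 20)/6 = 42/6 = 7
te_Task 6 = (12 + 4·14 + 16)/6 = 84/6 = 14
te_Task 7 = (1 + 4·2 + 9)/6 = 18/6 = 3
te_Task 8 = (6 + 4·9 + 24)/6 = 66/6 = 11
te_Task 9 = (7 + 4·10 + 13)/6 = 60/6 = 10
te_Task 10 = (2 + 4·8 + 14)/6 = 48/6 = 8

Forward pass:
ES_Task 1 = 0; EF_Task 1 = 7
ES_Task 2 = 0; EF_Task 2 = 8
ES_Task 3 = 0; EF_Task 3 = 3
ES_Task 4 = 0; EF_Task 4 = 8
ES_Task 5 = max(EF_Task 2=8, EF_Task 4=8) = 8; EF_Task 5 = 8+7 = 15
ES_Task 6 = max(EF_Task 1=7, EF_Task 3=3) = 7; EF_Task 6 = 7+14 = 21
ES_Task 7 = max(EF_Task 3=3, EF_Task 4=8) = 8; EF_Task 7 = 8+3 = 11
ES_Task 8 = max(EF_Task 6=21, EF_Task 7=11) = 21; EF_Task 8 = 21+11 = 32
ES_Task 9 = 8; EF_Task 9 = 8+10 = 18
ES_Task 10 = max(EF_Task 5=15, EF_Task 8=32, EF_Task 9=18) = 32; EF_Task 10 = 32+8 = 40
Expected project duration μ = 40 days. Critical path: Task 1 → Task 6 → Task 8 → Task 10.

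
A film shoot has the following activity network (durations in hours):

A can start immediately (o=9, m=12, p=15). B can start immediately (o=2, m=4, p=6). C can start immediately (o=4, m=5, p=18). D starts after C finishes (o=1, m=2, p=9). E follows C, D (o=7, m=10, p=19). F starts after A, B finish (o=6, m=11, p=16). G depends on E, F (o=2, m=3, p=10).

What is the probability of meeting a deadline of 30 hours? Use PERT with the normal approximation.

0.898

te_A = (9 + 4·12 + 15)/6 = 72/6 = 12; σ²_A = ((15−9)/6)² = 1.000
te_B = (2 + 4·4 + 6)/6 = 24/6 = 4; σ²_B = ((6−2)/6)² = 0.444
te_C = (4 + 4·5 + 18)/6 = 42/6 = 7; σ²_C = ((18−4)/6)² = 5.444
te_D = (1 + 4·2 + 9)/6 = 18/6 = 3; σ²_D = ((9−1)/6)² = 1.778
te_E = (7 + 4·10 + 19)/6 = 66/6 = 11; σ²_E = ((19−7)/6)² = 4.000
te_F = (6 + 4·11 + 16)/6 = 66/6 = 11; σ²_F = ((16−6)/6)² = 2.778
te_G = (2 + 4·3 + 10)/6 = 24/6 = 4; σ²_G = ((10−2)/6)² = 1.778

Forward pass:
ES_A = 0; EF_A = 12
ES_B = 0; EF_B = 4
ES_C = 0; EF_C = 7
ES_D = 7; EF_D = 7+3 = 10
ES_E = max(EF_C=7, EF_D=10) = 10; EF_E = 10+11 = 21
ES_F = max(EF_A=12, EF_B=4) = 12; EF_F = 12+11 = 23
ES_G = max(EF_E=21, EF_F=23) = 23; EF_G = 23+4 = 27
Expected project duration μ = 27 hours. Critical path: A → F → G.

Variance along critical path = 1.000 + 2.778 + 1.778 = 5.556; σ = √5.556 = 2.357 hours.
Z = (30 − 27) / 2.357 = 1.273
P(T ≤ 30) = Φ(1.273) ≈ 0.898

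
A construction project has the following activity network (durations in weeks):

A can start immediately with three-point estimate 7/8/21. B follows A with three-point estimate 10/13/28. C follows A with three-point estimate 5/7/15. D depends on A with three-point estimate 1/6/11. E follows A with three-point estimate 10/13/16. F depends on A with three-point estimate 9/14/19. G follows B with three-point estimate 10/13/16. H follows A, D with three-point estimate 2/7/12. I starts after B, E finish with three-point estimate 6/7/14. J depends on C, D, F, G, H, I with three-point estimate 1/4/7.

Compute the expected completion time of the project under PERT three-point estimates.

42 weeks

te_A = (7 + 4·8 + 21)/6 = 60/6 = 10
te_B = (10 + 4·13 + 28)/6 = 90/6 = 15
te_C = (5 + 4·7 + 15)/6 = 48/6 = 8
te_D = (1 + 4·6 + 11)/6 = 36/6 = 6
te_E = (10 + 4·13 + 16)/6 = 78/6 = 13
te_F = (9 + 4·14 + 19)/6 = 84/6 = 14
te_G = (10 + 4·13 + 16)/6 = 78/6 = 13
te_H = (2 + 4·7 + 12)/6 = 42/6 = 7
te_I = (6 + 4·7 + 14)/6 = 48/6 = 8
te_J = (1 + 4·4 + 7)/6 = 24/6 = 4

Forward pass:
ES_A = 0; EF_A = 10
ES_B = 10; EF_B = 10+15 = 25
ES_C = 10; EF_C = 10+8 = 18
ES_D = 10; EF_D = 10+6 = 16
ES_E = 10; EF_E = 10+13 = 23
ES_F = 10; EF_F = 10+14 = 24
ES_G = 25; EF_G = 25+13 = 38
ES_H = max(EF_A=10, EF_D=16) = 16; EF_H = 16+7 = 23
ES_I = max(EF_B=25, EF_E=23) = 25; EF_I = 25+8 = 33
ES_J = max(EF_C=18, EF_D=16, EF_F=24, EF_G=38, EF_H=23, EF_I=33) = 38; EF_J = 38+4 = 42
Expected project duration μ = 42 weeks. Critical path: A → B → G → J.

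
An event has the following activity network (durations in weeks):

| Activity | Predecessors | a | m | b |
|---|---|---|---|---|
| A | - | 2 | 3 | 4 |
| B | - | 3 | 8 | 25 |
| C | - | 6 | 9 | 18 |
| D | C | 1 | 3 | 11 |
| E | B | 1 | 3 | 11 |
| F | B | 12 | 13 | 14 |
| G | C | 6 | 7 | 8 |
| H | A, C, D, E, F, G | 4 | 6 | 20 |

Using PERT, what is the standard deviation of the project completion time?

te_A = (2 + 4·3 + 4)/6 = 18/6 = 3; σ²_A = ((4−2)/6)² = 0.111
te_B = (3 + 4·8 + 25)/6 = 60/6 = 10; σ²_B = ((25−3)/6)² = 13.444
te_C = (6 + 4·9 + 18)/6 = 60/6 = 10; σ²_C = ((18−6)/6)² = 4.000
te_D = (1 + 4·3 + 11)/6 = 24/6 = 4; σ²_D = ((11−1)/6)² = 2.778
te_E = (1 + 4·3 + 11)/6 = 24/6 = 4; σ²_E = ((11−1)/6)² = 2.778
te_F = (12 + 4·13 + 14)/6 = 78/6 = 13; σ²_F = ((14−12)/6)² = 0.111
te_G = (6 + 4·7 + 8)/6 = 42/6 = 7; σ²_G = ((8−6)/6)² = 0.111
te_H = (4 + 4·6 + 20)/6 = 48/6 = 8; σ²_H = ((20−4)/6)² = 7.111

Forward pass:
ES_A = 0; EF_A = 3
ES_B = 0; EF_B = 10
ES_C = 0; EF_C = 10
ES_D = 10; EF_D = 10+4 = 14
ES_E = 10; EF_E = 10+4 = 14
ES_F = 10; EF_F = 10+13 = 23
ES_G = 10; EF_G = 10+7 = 17
ES_H = max(EF_A=3, EF_C=10, EF_D=14, EF_E=14, EF_F=23, EF_G=17) = 23; EF_H = 23+8 = 31
Expected project duration μ = 31 weeks. Critical path: B → F → H.

Variance along critical path = 13.444 + 0.111 + 7.111 = 20.667
σ = √20.667 = 4.546 weeks

4.55 weeks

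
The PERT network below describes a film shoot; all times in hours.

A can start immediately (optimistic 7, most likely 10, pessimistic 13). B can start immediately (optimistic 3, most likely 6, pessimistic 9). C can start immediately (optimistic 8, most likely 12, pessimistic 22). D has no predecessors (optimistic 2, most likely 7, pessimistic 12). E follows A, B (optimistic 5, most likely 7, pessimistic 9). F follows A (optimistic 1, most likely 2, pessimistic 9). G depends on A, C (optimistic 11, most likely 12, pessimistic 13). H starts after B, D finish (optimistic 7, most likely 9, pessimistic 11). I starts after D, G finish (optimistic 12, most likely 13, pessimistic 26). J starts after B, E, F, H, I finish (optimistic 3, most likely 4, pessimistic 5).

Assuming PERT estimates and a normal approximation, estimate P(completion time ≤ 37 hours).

te_A = (7 + 4·10 + 13)/6 = 60/6 = 10; σ²_A = ((13−7)/6)² = 1.000
te_B = (3 + 4·6 + 9)/6 = 36/6 = 6; σ²_B = ((9−3)/6)² = 1.000
te_C = (8 + 4·12 + 22)/6 = 78/6 = 13; σ²_C = ((22−8)/6)² = 5.444
te_D = (2 + 4·7 + 12)/6 = 42/6 = 7; σ²_D = ((12−2)/6)² = 2.778
te_E = (5 + 4·7 + 9)/6 = 42/6 = 7; σ²_E = ((9−5)/6)² = 0.444
te_F = (1 + 4·2 + 9)/6 = 18/6 = 3; σ²_F = ((9−1)/6)² = 1.778
te_G = (11 + 4·12 + 13)/6 = 72/6 = 12; σ²_G = ((13−11)/6)² = 0.111
te_H = (7 + 4·9 + 11)/6 = 54/6 = 9; σ²_H = ((11−7)/6)² = 0.444
te_I = (12 + 4·13 + 26)/6 = 90/6 = 15; σ²_I = ((26−12)/6)² = 5.444
te_J = (3 + 4·4 + 5)/6 = 24/6 = 4; σ²_J = ((5−3)/6)² = 0.111

Forward pass:
ES_A = 0; EF_A = 10
ES_B = 0; EF_B = 6
ES_C = 0; EF_C = 13
ES_D = 0; EF_D = 7
ES_E = max(EF_A=10, EF_B=6) = 10; EF_E = 10+7 = 17
ES_F = 10; EF_F = 10+3 = 13
ES_G = max(EF_A=10, EF_C=13) = 13; EF_G = 13+12 = 25
ES_H = max(EF_B=6, EF_D=7) = 7; EF_H = 7+9 = 16
ES_I = max(EF_D=7, EF_G=25) = 25; EF_I = 25+15 = 40
ES_J = max(EF_B=6, EF_E=17, EF_F=13, EF_H=16, EF_I=40) = 40; EF_J = 40+4 = 44
Expected project duration μ = 44 hours. Critical path: C → G → I → J.

Variance along critical path = 5.444 + 0.111 + 5.444 + 0.111 = 11.111; σ = √11.111 = 3.333 hours.
Z = (37 − 44) / 3.333 = -2.100
P(T ≤ 37) = Φ(-2.100) ≈ 0.018

0.018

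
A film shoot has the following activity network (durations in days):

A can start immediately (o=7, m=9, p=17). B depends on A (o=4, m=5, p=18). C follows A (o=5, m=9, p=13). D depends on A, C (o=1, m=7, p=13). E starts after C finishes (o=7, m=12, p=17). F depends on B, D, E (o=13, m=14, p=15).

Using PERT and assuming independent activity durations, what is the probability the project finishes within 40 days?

te_A = (7 + 4·9 + 17)/6 = 60/6 = 10; σ²_A = ((17−7)/6)² = 2.778
te_B = (4 + 4·5 + 18)/6 = 42/6 = 7; σ²_B = ((18−4)/6)² = 5.444
te_C = (5 + 4·9 + 13)/6 = 54/6 = 9; σ²_C = ((13−5)/6)² = 1.778
te_D = (1 + 4·7 + 13)/6 = 42/6 = 7; σ²_D = ((13−1)/6)² = 4.000
te_E = (7 + 4·12 + 17)/6 = 72/6 = 12; σ²_E = ((17−7)/6)² = 2.778
te_F = (13 + 4·14 + 15)/6 = 84/6 = 14; σ²_F = ((15−13)/6)² = 0.111

Forward pass:
ES_A = 0; EF_A = 10
ES_B = 10; EF_B = 10+7 = 17
ES_C = 10; EF_C = 10+9 = 19
ES_D = max(EF_A=10, EF_C=19) = 19; EF_D = 19+7 = 26
ES_E = 19; EF_E = 19+12 = 31
ES_F = max(EF_B=17, EF_D=26, EF_E=31) = 31; EF_F = 31+14 = 45
Expected project duration μ = 45 days. Critical path: A → C → E → F.

Variance along critical path = 2.778 + 1.778 + 2.778 + 0.111 = 7.444; σ = √7.444 = 2.728 days.
Z = (40 − 45) / 2.728 = -1.833
P(T ≤ 40) = Φ(-1.833) ≈ 0.033

0.033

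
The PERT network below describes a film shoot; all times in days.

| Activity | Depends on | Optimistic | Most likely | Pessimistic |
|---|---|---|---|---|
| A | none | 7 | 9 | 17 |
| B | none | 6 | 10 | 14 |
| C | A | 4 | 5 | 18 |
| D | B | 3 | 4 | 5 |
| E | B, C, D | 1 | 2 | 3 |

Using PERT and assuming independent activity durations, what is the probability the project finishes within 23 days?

te_A = (7 + 4·9 + 17)/6 = 60/6 = 10; σ²_A = ((17−7)/6)² = 2.778
te_B = (6 + 4·10 + 14)/6 = 60/6 = 10; σ²_B = ((14−6)/6)² = 1.778
te_C = (4 + 4·5 + 18)/6 = 42/6 = 7; σ²_C = ((18−4)/6)² = 5.444
te_D = (3 + 4·4 + 5)/6 = 24/6 = 4; σ²_D = ((5−3)/6)² = 0.111
te_E = (1 + 4·2 + 3)/6 = 12/6 = 2; σ²_E = ((3−1)/6)² = 0.111

Forward pass:
ES_A = 0; EF_A = 10
ES_B = 0; EF_B = 10
ES_C = 10; EF_C = 10+7 = 17
ES_D = 10; EF_D = 10+4 = 14
ES_E = max(EF_B=10, EF_C=17, EF_D=14) = 17; EF_E = 17+2 = 19
Expected project duration μ = 19 days. Critical path: A → C → E.

Variance along critical path = 2.778 + 5.444 + 0.111 = 8.333; σ = √8.333 = 2.887 days.
Z = (23 − 19) / 2.887 = 1.386
P(T ≤ 23) = Φ(1.386) ≈ 0.917

0.917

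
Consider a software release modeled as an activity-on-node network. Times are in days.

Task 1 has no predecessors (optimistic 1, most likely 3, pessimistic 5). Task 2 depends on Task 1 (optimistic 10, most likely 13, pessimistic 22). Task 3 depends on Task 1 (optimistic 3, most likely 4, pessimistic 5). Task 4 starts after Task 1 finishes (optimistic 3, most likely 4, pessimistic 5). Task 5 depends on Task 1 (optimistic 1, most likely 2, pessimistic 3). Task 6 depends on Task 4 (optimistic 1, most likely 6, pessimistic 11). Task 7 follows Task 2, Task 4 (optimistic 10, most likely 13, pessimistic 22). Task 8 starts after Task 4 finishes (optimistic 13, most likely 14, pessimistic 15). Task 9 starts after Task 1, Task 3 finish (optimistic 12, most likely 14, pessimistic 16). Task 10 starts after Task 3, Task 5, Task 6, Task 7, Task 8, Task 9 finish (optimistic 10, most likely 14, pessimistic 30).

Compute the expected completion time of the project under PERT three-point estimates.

47 days

te_Task 1 = (1 + 4·3 + 5)/6 = 18/6 = 3
te_Task 2 = (10 + 4·13 + 22)/6 = 84/6 = 14
te_Task 3 = (3 + 4·4 + 5)/6 = 24/6 = 4
te_Task 4 = (3 + 4·4 + 5)/6 = 24/6 = 4
te_Task 5 = (1 + 4·2 + 3)/6 = 12/6 = 2
te_Task 6 = (1 + 4·6 + 11)/6 = 36/6 = 6
te_Task 7 = (10 + 4·13 + 22)/6 = 84/6 = 14
te_Task 8 = (13 + 4·14 + 15)/6 = 84/6 = 14
te_Task 9 = (12 + 4·14 + 16)/6 = 84/6 = 14
te_Task 10 = (10 + 4·14 + 30)/6 = 96/6 = 16

Forward pass:
ES_Task 1 = 0; EF_Task 1 = 3
ES_Task 2 = 3; EF_Task 2 = 3+14 = 17
ES_Task 3 = 3; EF_Task 3 = 3+4 = 7
ES_Task 4 = 3; EF_Task 4 = 3+4 = 7
ES_Task 5 = 3; EF_Task 5 = 3+2 = 5
ES_Task 6 = 7; EF_Task 6 = 7+6 = 13
ES_Task 7 = max(EF_Task 2=17, EF_Task 4=7) = 17; EF_Task 7 = 17+14 = 31
ES_Task 8 = 7; EF_Task 8 = 7+14 = 21
ES_Task 9 = max(EF_Task 1=3, EF_Task 3=7) = 7; EF_Task 9 = 7+14 = 21
ES_Task 10 = max(EF_Task 3=7, EF_Task 5=5, EF_Task 6=13, EF_Task 7=31, EF_Task 8=21, EF_Task 9=21) = 31; EF_Task 10 = 31+16 = 47
Expected project duration μ = 47 days. Critical path: Task 1 → Task 2 → Task 7 → Task 10.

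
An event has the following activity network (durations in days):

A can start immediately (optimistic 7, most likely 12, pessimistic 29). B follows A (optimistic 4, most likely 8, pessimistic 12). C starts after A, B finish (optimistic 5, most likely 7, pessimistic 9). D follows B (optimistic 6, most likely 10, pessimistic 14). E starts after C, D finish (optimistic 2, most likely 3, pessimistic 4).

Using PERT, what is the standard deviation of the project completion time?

4.14 days

te_A = (7 + 4·12 + 29)/6 = 84/6 = 14; σ²_A = ((29−7)/6)² = 13.444
te_B = (4 + 4·8 + 12)/6 = 48/6 = 8; σ²_B = ((12−4)/6)² = 1.778
te_C = (5 + 4·7 + 9)/6 = 42/6 = 7; σ²_C = ((9−5)/6)² = 0.444
te_D = (6 + 4·10 + 14)/6 = 60/6 = 10; σ²_D = ((14−6)/6)² = 1.778
te_E = (2 + 4·3 + 4)/6 = 18/6 = 3; σ²_E = ((4−2)/6)² = 0.111

Forward pass:
ES_A = 0; EF_A = 14
ES_B = 14; EF_B = 14+8 = 22
ES_C = max(EF_A=14, EF_B=22) = 22; EF_C = 22+7 = 29
ES_D = 22; EF_D = 22+10 = 32
ES_E = max(EF_C=29, EF_D=32) = 32; EF_E = 32+3 = 35
Expected project duration μ = 35 days. Critical path: A → B → D → E.

Variance along critical path = 13.444 + 1.778 + 1.778 + 0.111 = 17.111
σ = √17.111 = 4.137 days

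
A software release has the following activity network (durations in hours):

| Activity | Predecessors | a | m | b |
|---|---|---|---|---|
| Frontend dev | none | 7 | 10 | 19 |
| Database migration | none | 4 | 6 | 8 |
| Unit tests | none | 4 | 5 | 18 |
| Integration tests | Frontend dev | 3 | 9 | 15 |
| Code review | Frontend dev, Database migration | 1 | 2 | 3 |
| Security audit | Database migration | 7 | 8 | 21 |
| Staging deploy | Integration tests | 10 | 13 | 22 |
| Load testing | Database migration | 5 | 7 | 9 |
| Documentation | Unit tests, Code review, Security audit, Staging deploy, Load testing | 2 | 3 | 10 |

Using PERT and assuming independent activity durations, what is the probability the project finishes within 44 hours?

te_Frontend dev = (7 + 4·10 + 19)/6 = 66/6 = 11; σ²_Frontend dev = ((19−7)/6)² = 4.000
te_Database migration = (4 + 4·6 + 8)/6 = 36/6 = 6; σ²_Database migration = ((8−4)/6)² = 0.444
te_Unit tests = (4 + 4·5 + 18)/6 = 42/6 = 7; σ²_Unit tests = ((18−4)/6)² = 5.444
te_Integration tests = (3 + 4·9 + 15)/6 = 54/6 = 9; σ²_Integration tests = ((15−3)/6)² = 4.000
te_Code review = (1 + 4·2 + 3)/6 = 12/6 = 2; σ²_Code review = ((3−1)/6)² = 0.111
te_Security audit = (7 + 4·8 + 21)/6 = 60/6 = 10; σ²_Security audit = ((21−7)/6)² = 5.444
te_Staging deploy = (10 + 4·13 + 22)/6 = 84/6 = 14; σ²_Staging deploy = ((22−10)/6)² = 4.000
te_Load testing = (5 + 4·7 + 9)/6 = 42/6 = 7; σ²_Load testing = ((9−5)/6)² = 0.444
te_Documentation = (2 + 4·3 + 10)/6 = 24/6 = 4; σ²_Documentation = ((10−2)/6)² = 1.778

Forward pass:
ES_Frontend dev = 0; EF_Frontend dev = 11
ES_Database migration = 0; EF_Database migration = 6
ES_Unit tests = 0; EF_Unit tests = 7
ES_Integration tests = 11; EF_Integration tests = 11+9 = 20
ES_Code review = max(EF_Frontend dev=11, EF_Database migration=6) = 11; EF_Code review = 11+2 = 13
ES_Security audit = 6; EF_Security audit = 6+10 = 16
ES_Staging deploy = 20; EF_Staging deploy = 20+14 = 34
ES_Load testing = 6; EF_Load testing = 6+7 = 13
ES_Documentation = max(EF_Unit tests=7, EF_Code review=13, EF_Security audit=16, EF_Staging deploy=34, EF_Load testing=13) = 34; EF_Documentation = 34+4 = 38
Expected project duration μ = 38 hours. Critical path: Frontend dev → Integration tests → Staging deploy → Documentation.

Variance along critical path = 4.000 + 4.000 + 4.000 + 1.778 = 13.778; σ = √13.778 = 3.712 hours.
Z = (44 − 38) / 3.712 = 1.616
P(T ≤ 44) = Φ(1.616) ≈ 0.947

0.947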